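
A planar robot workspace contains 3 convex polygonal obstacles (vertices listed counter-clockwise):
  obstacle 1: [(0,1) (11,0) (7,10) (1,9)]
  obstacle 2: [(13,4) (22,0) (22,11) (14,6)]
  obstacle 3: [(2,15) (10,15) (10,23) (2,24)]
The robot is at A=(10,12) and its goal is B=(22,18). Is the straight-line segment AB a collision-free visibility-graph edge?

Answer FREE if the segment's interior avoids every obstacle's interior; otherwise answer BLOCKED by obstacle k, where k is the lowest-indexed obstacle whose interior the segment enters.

FREE

Obstacle 1 [(0,1) (11,0) (7,10) (1,9)]:
  edge (0,1)–(11,0): clear
  edge (11,0)–(7,10): clear
  edge (7,10)–(1,9): clear
  edge (1,9)–(0,1): clear
  midpoint (16,15) outside
  → clear
Obstacle 2 [(13,4) (22,0) (22,11) (14,6)]:
  edge (13,4)–(22,0): clear
  edge (22,0)–(22,11): clear
  edge (22,11)–(14,6): clear
  edge (14,6)–(13,4): clear
  midpoint (16,15) outside
  → clear
Obstacle 3 [(2,15) (10,15) (10,23) (2,24)]:
  edge (2,15)–(10,15): clear
  edge (10,15)–(10,23): clear
  edge (10,23)–(2,24): clear
  edge (2,24)–(2,15): clear
  midpoint (16,15) outside
  → clear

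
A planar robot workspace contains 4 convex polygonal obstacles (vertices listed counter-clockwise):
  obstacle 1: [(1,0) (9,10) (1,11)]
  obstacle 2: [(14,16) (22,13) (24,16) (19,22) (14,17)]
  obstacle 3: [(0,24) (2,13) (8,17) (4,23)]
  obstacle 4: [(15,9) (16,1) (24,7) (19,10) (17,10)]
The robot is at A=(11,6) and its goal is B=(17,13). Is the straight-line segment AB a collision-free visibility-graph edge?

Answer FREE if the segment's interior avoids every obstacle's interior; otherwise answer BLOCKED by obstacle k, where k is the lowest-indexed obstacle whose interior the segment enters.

Obstacle 1 [(1,0) (9,10) (1,11)]:
  edge (1,0)–(9,10): clear
  edge (9,10)–(1,11): clear
  edge (1,11)–(1,0): clear
  midpoint (14,19/2) outside
  → clear
Obstacle 2 [(14,16) (22,13) (24,16) (19,22) (14,17)]:
  edge (14,16)–(22,13): clear
  edge (22,13)–(24,16): clear
  edge (24,16)–(19,22): clear
  edge (19,22)–(14,17): clear
  edge (14,17)–(14,16): clear
  midpoint (14,19/2) outside
  → clear
Obstacle 3 [(0,24) (2,13) (8,17) (4,23)]:
  edge (0,24)–(2,13): clear
  edge (2,13)–(8,17): clear
  edge (8,17)–(4,23): clear
  edge (4,23)–(0,24): clear
  midpoint (14,19/2) outside
  → clear
Obstacle 4 [(15,9) (16,1) (24,7) (19,10) (17,10)]:
  edge (15,9)–(16,1): clear
  edge (16,1)–(24,7): clear
  edge (24,7)–(19,10): clear
  edge (19,10)–(17,10): clear
  edge (17,10)–(15,9): clear
  midpoint (14,19/2) outside
  → clear

FREE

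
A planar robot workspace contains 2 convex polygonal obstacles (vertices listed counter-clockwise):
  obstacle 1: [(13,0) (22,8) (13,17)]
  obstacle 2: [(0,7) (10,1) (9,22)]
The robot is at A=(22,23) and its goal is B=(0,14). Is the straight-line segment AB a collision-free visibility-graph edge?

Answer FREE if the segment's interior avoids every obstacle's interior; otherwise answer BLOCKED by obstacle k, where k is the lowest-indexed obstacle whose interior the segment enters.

Obstacle 1 [(13,0) (22,8) (13,17)]:
  edge (13,0)–(22,8): clear
  edge (22,8)–(13,17): clear
  edge (13,17)–(13,0): clear
  midpoint (11,37/2) outside
  → clear
Obstacle 2 [(0,7) (10,1) (9,22)]:
  edge (0,7)–(10,1): clear
  edge (10,1)–(9,22): crosses AB
  edge (9,22)–(0,7): crosses AB
  → BLOCKED

BLOCKED by obstacle 2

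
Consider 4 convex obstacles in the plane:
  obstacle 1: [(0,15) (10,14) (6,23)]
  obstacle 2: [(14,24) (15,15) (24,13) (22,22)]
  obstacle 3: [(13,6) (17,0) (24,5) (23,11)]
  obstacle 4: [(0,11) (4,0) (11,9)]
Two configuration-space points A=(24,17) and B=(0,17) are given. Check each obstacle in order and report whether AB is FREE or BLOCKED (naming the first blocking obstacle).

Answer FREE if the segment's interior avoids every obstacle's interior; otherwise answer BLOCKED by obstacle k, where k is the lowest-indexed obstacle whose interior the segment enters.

BLOCKED by obstacle 1

Obstacle 1 [(0,15) (10,14) (6,23)]:
  edge (0,15)–(10,14): clear
  edge (10,14)–(6,23): crosses AB
  edge (6,23)–(0,15): crosses AB
  → BLOCKED
Obstacle 2 [(14,24) (15,15) (24,13) (22,22)]:
  edge (14,24)–(15,15): crosses AB
  edge (15,15)–(24,13): clear
  edge (24,13)–(22,22): crosses AB
  edge (22,22)–(14,24): clear
  → BLOCKED
Obstacle 3 [(13,6) (17,0) (24,5) (23,11)]:
  edge (13,6)–(17,0): clear
  edge (17,0)–(24,5): clear
  edge (24,5)–(23,11): clear
  edge (23,11)–(13,6): clear
  midpoint (12,17) outside
  → clear
Obstacle 4 [(0,11) (4,0) (11,9)]:
  edge (0,11)–(4,0): clear
  edge (4,0)–(11,9): clear
  edge (11,9)–(0,11): clear
  midpoint (12,17) outside
  → clear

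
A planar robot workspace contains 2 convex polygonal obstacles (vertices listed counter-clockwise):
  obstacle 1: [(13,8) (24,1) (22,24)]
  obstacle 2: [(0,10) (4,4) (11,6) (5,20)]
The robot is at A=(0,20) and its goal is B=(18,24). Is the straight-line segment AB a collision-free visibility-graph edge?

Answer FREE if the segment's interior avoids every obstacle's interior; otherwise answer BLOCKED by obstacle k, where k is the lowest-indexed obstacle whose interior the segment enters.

Obstacle 1 [(13,8) (24,1) (22,24)]:
  edge (13,8)–(24,1): clear
  edge (24,1)–(22,24): clear
  edge (22,24)–(13,8): clear
  midpoint (9,22) outside
  → clear
Obstacle 2 [(0,10) (4,4) (11,6) (5,20)]:
  edge (0,10)–(4,4): clear
  edge (4,4)–(11,6): clear
  edge (11,6)–(5,20): clear
  edge (5,20)–(0,10): clear
  midpoint (9,22) outside
  → clear

FREE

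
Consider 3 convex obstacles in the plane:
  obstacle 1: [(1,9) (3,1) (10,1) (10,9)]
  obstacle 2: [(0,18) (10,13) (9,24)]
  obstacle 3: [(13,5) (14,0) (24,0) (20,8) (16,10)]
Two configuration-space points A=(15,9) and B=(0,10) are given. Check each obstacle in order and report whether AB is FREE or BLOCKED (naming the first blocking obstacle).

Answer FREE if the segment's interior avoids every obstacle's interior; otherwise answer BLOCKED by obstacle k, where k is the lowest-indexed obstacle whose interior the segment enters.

Obstacle 1 [(1,9) (3,1) (10,1) (10,9)]:
  edge (1,9)–(3,1): clear
  edge (3,1)–(10,1): clear
  edge (10,1)–(10,9): clear
  edge (10,9)–(1,9): clear
  midpoint (15/2,19/2) outside
  → clear
Obstacle 2 [(0,18) (10,13) (9,24)]:
  edge (0,18)–(10,13): clear
  edge (10,13)–(9,24): clear
  edge (9,24)–(0,18): clear
  midpoint (15/2,19/2) outside
  → clear
Obstacle 3 [(13,5) (14,0) (24,0) (20,8) (16,10)]:
  edge (13,5)–(14,0): clear
  edge (14,0)–(24,0): clear
  edge (24,0)–(20,8): clear
  edge (20,8)–(16,10): clear
  edge (16,10)–(13,5): clear
  midpoint (15/2,19/2) outside
  → clear

FREE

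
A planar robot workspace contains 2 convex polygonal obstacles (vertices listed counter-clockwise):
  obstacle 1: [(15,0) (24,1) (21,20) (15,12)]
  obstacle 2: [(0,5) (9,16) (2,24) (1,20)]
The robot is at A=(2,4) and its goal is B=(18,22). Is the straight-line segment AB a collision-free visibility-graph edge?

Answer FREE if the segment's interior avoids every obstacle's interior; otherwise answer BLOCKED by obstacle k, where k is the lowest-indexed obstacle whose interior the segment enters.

Obstacle 1 [(15,0) (24,1) (21,20) (15,12)]:
  edge (15,0)–(24,1): clear
  edge (24,1)–(21,20): clear
  edge (21,20)–(15,12): clear
  edge (15,12)–(15,0): clear
  midpoint (10,13) outside
  → clear
Obstacle 2 [(0,5) (9,16) (2,24) (1,20)]:
  edge (0,5)–(9,16): clear
  edge (9,16)–(2,24): clear
  edge (2,24)–(1,20): clear
  edge (1,20)–(0,5): clear
  midpoint (10,13) outside
  → clear

FREE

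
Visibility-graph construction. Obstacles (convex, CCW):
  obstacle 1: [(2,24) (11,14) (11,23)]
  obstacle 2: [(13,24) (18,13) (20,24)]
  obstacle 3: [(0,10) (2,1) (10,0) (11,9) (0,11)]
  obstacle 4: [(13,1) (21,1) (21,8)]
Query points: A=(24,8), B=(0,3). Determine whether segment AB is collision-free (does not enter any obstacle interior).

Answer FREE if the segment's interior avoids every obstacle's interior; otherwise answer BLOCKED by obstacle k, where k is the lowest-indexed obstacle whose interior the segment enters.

BLOCKED by obstacle 3

Obstacle 1 [(2,24) (11,14) (11,23)]:
  edge (2,24)–(11,14): clear
  edge (11,14)–(11,23): clear
  edge (11,23)–(2,24): clear
  midpoint (12,11/2) outside
  → clear
Obstacle 2 [(13,24) (18,13) (20,24)]:
  edge (13,24)–(18,13): clear
  edge (18,13)–(20,24): clear
  edge (20,24)–(13,24): clear
  midpoint (12,11/2) outside
  → clear
Obstacle 3 [(0,10) (2,1) (10,0) (11,9) (0,11)]:
  edge (0,10)–(2,1): crosses AB
  edge (2,1)–(10,0): clear
  edge (10,0)–(11,9): crosses AB
  edge (11,9)–(0,11): clear
  edge (0,11)–(0,10): clear
  → BLOCKED
Obstacle 4 [(13,1) (21,1) (21,8)]:
  edge (13,1)–(21,1): clear
  edge (21,1)–(21,8): crosses AB
  edge (21,8)–(13,1): crosses AB
  → BLOCKED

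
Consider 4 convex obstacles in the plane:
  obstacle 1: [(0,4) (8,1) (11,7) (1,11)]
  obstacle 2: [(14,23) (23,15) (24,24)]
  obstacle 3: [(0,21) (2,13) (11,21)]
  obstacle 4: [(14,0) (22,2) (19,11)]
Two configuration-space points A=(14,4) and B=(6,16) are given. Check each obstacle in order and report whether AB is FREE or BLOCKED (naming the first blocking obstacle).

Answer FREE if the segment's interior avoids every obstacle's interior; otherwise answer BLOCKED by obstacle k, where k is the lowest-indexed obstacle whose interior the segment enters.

FREE

Obstacle 1 [(0,4) (8,1) (11,7) (1,11)]:
  edge (0,4)–(8,1): clear
  edge (8,1)–(11,7): clear
  edge (11,7)–(1,11): clear
  edge (1,11)–(0,4): clear
  midpoint (10,10) outside
  → clear
Obstacle 2 [(14,23) (23,15) (24,24)]:
  edge (14,23)–(23,15): clear
  edge (23,15)–(24,24): clear
  edge (24,24)–(14,23): clear
  midpoint (10,10) outside
  → clear
Obstacle 3 [(0,21) (2,13) (11,21)]:
  edge (0,21)–(2,13): clear
  edge (2,13)–(11,21): clear
  edge (11,21)–(0,21): clear
  midpoint (10,10) outside
  → clear
Obstacle 4 [(14,0) (22,2) (19,11)]:
  edge (14,0)–(22,2): clear
  edge (22,2)–(19,11): clear
  edge (19,11)–(14,0): clear
  midpoint (10,10) outside
  → clear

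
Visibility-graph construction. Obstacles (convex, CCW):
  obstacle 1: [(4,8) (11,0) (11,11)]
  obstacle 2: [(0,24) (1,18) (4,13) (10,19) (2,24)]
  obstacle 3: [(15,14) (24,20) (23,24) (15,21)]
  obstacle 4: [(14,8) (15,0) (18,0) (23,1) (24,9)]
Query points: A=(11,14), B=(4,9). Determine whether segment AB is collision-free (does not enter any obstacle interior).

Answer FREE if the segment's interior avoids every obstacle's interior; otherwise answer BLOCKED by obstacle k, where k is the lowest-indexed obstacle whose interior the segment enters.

FREE

Obstacle 1 [(4,8) (11,0) (11,11)]:
  edge (4,8)–(11,0): clear
  edge (11,0)–(11,11): clear
  edge (11,11)–(4,8): clear
  midpoint (15/2,23/2) outside
  → clear
Obstacle 2 [(0,24) (1,18) (4,13) (10,19) (2,24)]:
  edge (0,24)–(1,18): clear
  edge (1,18)–(4,13): clear
  edge (4,13)–(10,19): clear
  edge (10,19)–(2,24): clear
  edge (2,24)–(0,24): clear
  midpoint (15/2,23/2) outside
  → clear
Obstacle 3 [(15,14) (24,20) (23,24) (15,21)]:
  edge (15,14)–(24,20): clear
  edge (24,20)–(23,24): clear
  edge (23,24)–(15,21): clear
  edge (15,21)–(15,14): clear
  midpoint (15/2,23/2) outside
  → clear
Obstacle 4 [(14,8) (15,0) (18,0) (23,1) (24,9)]:
  edge (14,8)–(15,0): clear
  edge (15,0)–(18,0): clear
  edge (18,0)–(23,1): clear
  edge (23,1)–(24,9): clear
  edge (24,9)–(14,8): clear
  midpoint (15/2,23/2) outside
  → clear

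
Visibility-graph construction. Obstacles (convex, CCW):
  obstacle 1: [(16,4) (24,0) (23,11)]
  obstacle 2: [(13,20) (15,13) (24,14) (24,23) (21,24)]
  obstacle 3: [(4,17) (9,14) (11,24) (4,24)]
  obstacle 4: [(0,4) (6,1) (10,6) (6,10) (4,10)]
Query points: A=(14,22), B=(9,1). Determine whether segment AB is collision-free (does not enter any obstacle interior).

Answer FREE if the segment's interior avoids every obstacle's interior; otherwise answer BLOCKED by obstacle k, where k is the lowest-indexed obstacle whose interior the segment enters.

BLOCKED by obstacle 2

Obstacle 1 [(16,4) (24,0) (23,11)]:
  edge (16,4)–(24,0): clear
  edge (24,0)–(23,11): clear
  edge (23,11)–(16,4): clear
  midpoint (23/2,23/2) outside
  → clear
Obstacle 2 [(13,20) (15,13) (24,14) (24,23) (21,24)]:
  edge (13,20)–(15,13): crosses AB
  edge (15,13)–(24,14): clear
  edge (24,14)–(24,23): clear
  edge (24,23)–(21,24): clear
  edge (21,24)–(13,20): crosses AB
  → BLOCKED
Obstacle 3 [(4,17) (9,14) (11,24) (4,24)]:
  edge (4,17)–(9,14): clear
  edge (9,14)–(11,24): clear
  edge (11,24)–(4,24): clear
  edge (4,24)–(4,17): clear
  midpoint (23/2,23/2) outside
  → clear
Obstacle 4 [(0,4) (6,1) (10,6) (6,10) (4,10)]:
  edge (0,4)–(6,1): clear
  edge (6,1)–(10,6): clear
  edge (10,6)–(6,10): clear
  edge (6,10)–(4,10): clear
  edge (4,10)–(0,4): clear
  midpoint (23/2,23/2) outside
  → clear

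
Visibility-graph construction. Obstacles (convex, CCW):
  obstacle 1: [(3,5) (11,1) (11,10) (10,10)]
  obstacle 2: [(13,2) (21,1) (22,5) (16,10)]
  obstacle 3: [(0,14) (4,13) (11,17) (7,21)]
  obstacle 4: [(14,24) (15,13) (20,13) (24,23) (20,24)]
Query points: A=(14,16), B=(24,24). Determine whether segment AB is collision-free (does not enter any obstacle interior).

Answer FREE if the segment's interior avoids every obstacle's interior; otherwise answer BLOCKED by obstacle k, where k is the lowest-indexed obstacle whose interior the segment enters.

BLOCKED by obstacle 4

Obstacle 1 [(3,5) (11,1) (11,10) (10,10)]:
  edge (3,5)–(11,1): clear
  edge (11,1)–(11,10): clear
  edge (11,10)–(10,10): clear
  edge (10,10)–(3,5): clear
  midpoint (19,20) outside
  → clear
Obstacle 2 [(13,2) (21,1) (22,5) (16,10)]:
  edge (13,2)–(21,1): clear
  edge (21,1)–(22,5): clear
  edge (22,5)–(16,10): clear
  edge (16,10)–(13,2): clear
  midpoint (19,20) outside
  → clear
Obstacle 3 [(0,14) (4,13) (11,17) (7,21)]:
  edge (0,14)–(4,13): clear
  edge (4,13)–(11,17): clear
  edge (11,17)–(7,21): clear
  edge (7,21)–(0,14): clear
  midpoint (19,20) outside
  → clear
Obstacle 4 [(14,24) (15,13) (20,13) (24,23) (20,24)]:
  edge (14,24)–(15,13): crosses AB
  edge (15,13)–(20,13): clear
  edge (20,13)–(24,23): clear
  edge (24,23)–(20,24): crosses AB
  edge (20,24)–(14,24): clear
  → BLOCKED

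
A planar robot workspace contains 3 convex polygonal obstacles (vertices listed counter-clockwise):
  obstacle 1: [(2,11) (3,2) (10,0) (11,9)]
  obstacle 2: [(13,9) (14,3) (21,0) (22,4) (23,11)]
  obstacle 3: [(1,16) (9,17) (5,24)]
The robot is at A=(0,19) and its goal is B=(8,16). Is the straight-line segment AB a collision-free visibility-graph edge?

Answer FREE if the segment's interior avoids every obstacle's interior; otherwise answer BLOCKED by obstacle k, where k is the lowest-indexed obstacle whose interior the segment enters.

Obstacle 1 [(2,11) (3,2) (10,0) (11,9)]:
  edge (2,11)–(3,2): clear
  edge (3,2)–(10,0): clear
  edge (10,0)–(11,9): clear
  edge (11,9)–(2,11): clear
  midpoint (4,35/2) outside
  → clear
Obstacle 2 [(13,9) (14,3) (21,0) (22,4) (23,11)]:
  edge (13,9)–(14,3): clear
  edge (14,3)–(21,0): clear
  edge (21,0)–(22,4): clear
  edge (22,4)–(23,11): clear
  edge (23,11)–(13,9): clear
  midpoint (4,35/2) outside
  → clear
Obstacle 3 [(1,16) (9,17) (5,24)]:
  edge (1,16)–(9,17): crosses AB
  edge (9,17)–(5,24): clear
  edge (5,24)–(1,16): crosses AB
  → BLOCKED

BLOCKED by obstacle 3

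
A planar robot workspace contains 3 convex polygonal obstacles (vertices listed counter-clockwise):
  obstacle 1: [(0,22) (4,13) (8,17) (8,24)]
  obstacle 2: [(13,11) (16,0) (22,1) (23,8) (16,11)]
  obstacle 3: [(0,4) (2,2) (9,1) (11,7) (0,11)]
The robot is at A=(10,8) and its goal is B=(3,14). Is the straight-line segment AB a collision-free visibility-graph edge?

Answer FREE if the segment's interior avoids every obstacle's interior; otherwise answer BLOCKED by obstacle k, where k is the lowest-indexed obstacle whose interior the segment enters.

BLOCKED by obstacle 1

Obstacle 1 [(0,22) (4,13) (8,17) (8,24)]:
  edge (0,22)–(4,13): crosses AB
  edge (4,13)–(8,17): crosses AB
  edge (8,17)–(8,24): clear
  edge (8,24)–(0,22): clear
  → BLOCKED
Obstacle 2 [(13,11) (16,0) (22,1) (23,8) (16,11)]:
  edge (13,11)–(16,0): clear
  edge (16,0)–(22,1): clear
  edge (22,1)–(23,8): clear
  edge (23,8)–(16,11): clear
  edge (16,11)–(13,11): clear
  midpoint (13/2,11) outside
  → clear
Obstacle 3 [(0,4) (2,2) (9,1) (11,7) (0,11)]:
  edge (0,4)–(2,2): clear
  edge (2,2)–(9,1): clear
  edge (9,1)–(11,7): clear
  edge (11,7)–(0,11): clear
  edge (0,11)–(0,4): clear
  midpoint (13/2,11) outside
  → clear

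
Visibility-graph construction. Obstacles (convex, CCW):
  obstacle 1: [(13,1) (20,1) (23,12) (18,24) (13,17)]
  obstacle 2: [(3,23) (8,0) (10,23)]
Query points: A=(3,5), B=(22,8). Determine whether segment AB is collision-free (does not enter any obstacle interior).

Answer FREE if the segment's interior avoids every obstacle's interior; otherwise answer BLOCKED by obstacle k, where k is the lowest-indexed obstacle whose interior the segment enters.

BLOCKED by obstacle 1

Obstacle 1 [(13,1) (20,1) (23,12) (18,24) (13,17)]:
  edge (13,1)–(20,1): clear
  edge (20,1)–(23,12): crosses AB
  edge (23,12)–(18,24): clear
  edge (18,24)–(13,17): clear
  edge (13,17)–(13,1): crosses AB
  → BLOCKED
Obstacle 2 [(3,23) (8,0) (10,23)]:
  edge (3,23)–(8,0): crosses AB
  edge (8,0)–(10,23): crosses AB
  edge (10,23)–(3,23): clear
  → BLOCKED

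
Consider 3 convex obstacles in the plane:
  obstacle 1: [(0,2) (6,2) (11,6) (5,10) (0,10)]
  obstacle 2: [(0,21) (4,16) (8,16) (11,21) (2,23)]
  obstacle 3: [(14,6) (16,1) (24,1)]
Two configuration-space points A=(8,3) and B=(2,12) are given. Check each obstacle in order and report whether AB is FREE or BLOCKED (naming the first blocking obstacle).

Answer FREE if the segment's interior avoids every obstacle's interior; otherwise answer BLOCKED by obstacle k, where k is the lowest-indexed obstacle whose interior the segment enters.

BLOCKED by obstacle 1

Obstacle 1 [(0,2) (6,2) (11,6) (5,10) (0,10)]:
  edge (0,2)–(6,2): clear
  edge (6,2)–(11,6): crosses AB
  edge (11,6)–(5,10): clear
  edge (5,10)–(0,10): crosses AB
  edge (0,10)–(0,2): clear
  → BLOCKED
Obstacle 2 [(0,21) (4,16) (8,16) (11,21) (2,23)]:
  edge (0,21)–(4,16): clear
  edge (4,16)–(8,16): clear
  edge (8,16)–(11,21): clear
  edge (11,21)–(2,23): clear
  edge (2,23)–(0,21): clear
  midpoint (5,15/2) outside
  → clear
Obstacle 3 [(14,6) (16,1) (24,1)]:
  edge (14,6)–(16,1): clear
  edge (16,1)–(24,1): clear
  edge (24,1)–(14,6): clear
  midpoint (5,15/2) outside
  → clear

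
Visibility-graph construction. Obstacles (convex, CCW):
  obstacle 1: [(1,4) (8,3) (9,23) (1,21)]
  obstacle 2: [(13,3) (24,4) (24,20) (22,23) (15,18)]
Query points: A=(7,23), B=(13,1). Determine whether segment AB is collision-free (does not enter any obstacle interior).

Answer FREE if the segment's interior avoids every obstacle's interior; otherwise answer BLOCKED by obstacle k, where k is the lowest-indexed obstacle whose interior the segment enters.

BLOCKED by obstacle 1

Obstacle 1 [(1,4) (8,3) (9,23) (1,21)]:
  edge (1,4)–(8,3): clear
  edge (8,3)–(9,23): crosses AB
  edge (9,23)–(1,21): crosses AB
  edge (1,21)–(1,4): clear
  → BLOCKED
Obstacle 2 [(13,3) (24,4) (24,20) (22,23) (15,18)]:
  edge (13,3)–(24,4): clear
  edge (24,4)–(24,20): clear
  edge (24,20)–(22,23): clear
  edge (22,23)–(15,18): clear
  edge (15,18)–(13,3): clear
  midpoint (10,12) outside
  → clear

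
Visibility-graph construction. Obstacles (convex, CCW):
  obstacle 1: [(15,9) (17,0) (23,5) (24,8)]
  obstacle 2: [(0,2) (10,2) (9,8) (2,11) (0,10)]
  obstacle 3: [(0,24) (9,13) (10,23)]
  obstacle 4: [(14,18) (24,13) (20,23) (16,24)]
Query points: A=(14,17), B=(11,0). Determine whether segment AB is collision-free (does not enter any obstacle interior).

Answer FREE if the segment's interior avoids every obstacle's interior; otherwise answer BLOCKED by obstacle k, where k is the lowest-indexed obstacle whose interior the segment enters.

Obstacle 1 [(15,9) (17,0) (23,5) (24,8)]:
  edge (15,9)–(17,0): clear
  edge (17,0)–(23,5): clear
  edge (23,5)–(24,8): clear
  edge (24,8)–(15,9): clear
  midpoint (25/2,17/2) outside
  → clear
Obstacle 2 [(0,2) (10,2) (9,8) (2,11) (0,10)]:
  edge (0,2)–(10,2): clear
  edge (10,2)–(9,8): clear
  edge (9,8)–(2,11): clear
  edge (2,11)–(0,10): clear
  edge (0,10)–(0,2): clear
  midpoint (25/2,17/2) outside
  → clear
Obstacle 3 [(0,24) (9,13) (10,23)]:
  edge (0,24)–(9,13): clear
  edge (9,13)–(10,23): clear
  edge (10,23)–(0,24): clear
  midpoint (25/2,17/2) outside
  → clear
Obstacle 4 [(14,18) (24,13) (20,23) (16,24)]:
  edge (14,18)–(24,13): clear
  edge (24,13)–(20,23): clear
  edge (20,23)–(16,24): clear
  edge (16,24)–(14,18): clear
  midpoint (25/2,17/2) outside
  → clear

FREE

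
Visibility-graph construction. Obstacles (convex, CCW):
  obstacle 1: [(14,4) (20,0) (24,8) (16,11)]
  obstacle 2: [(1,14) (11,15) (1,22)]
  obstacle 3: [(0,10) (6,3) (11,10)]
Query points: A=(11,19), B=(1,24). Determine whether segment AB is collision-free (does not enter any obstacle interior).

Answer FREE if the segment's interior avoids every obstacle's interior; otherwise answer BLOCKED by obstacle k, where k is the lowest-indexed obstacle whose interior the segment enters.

Obstacle 1 [(14,4) (20,0) (24,8) (16,11)]:
  edge (14,4)–(20,0): clear
  edge (20,0)–(24,8): clear
  edge (24,8)–(16,11): clear
  edge (16,11)–(14,4): clear
  midpoint (6,43/2) outside
  → clear
Obstacle 2 [(1,14) (11,15) (1,22)]:
  edge (1,14)–(11,15): clear
  edge (11,15)–(1,22): clear
  edge (1,22)–(1,14): clear
  midpoint (6,43/2) outside
  → clear
Obstacle 3 [(0,10) (6,3) (11,10)]:
  edge (0,10)–(6,3): clear
  edge (6,3)–(11,10): clear
  edge (11,10)–(0,10): clear
  midpoint (6,43/2) outside
  → clear

FREE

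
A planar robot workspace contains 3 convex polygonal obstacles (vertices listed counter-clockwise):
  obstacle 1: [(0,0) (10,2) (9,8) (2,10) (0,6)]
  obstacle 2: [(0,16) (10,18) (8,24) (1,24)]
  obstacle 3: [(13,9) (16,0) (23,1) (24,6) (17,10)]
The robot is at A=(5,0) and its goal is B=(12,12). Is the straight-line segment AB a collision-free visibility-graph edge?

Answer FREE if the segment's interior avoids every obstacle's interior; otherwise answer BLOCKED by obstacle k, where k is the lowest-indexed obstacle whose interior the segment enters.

BLOCKED by obstacle 1

Obstacle 1 [(0,0) (10,2) (9,8) (2,10) (0,6)]:
  edge (0,0)–(10,2): crosses AB
  edge (10,2)–(9,8): crosses AB
  edge (9,8)–(2,10): clear
  edge (2,10)–(0,6): clear
  edge (0,6)–(0,0): clear
  → BLOCKED
Obstacle 2 [(0,16) (10,18) (8,24) (1,24)]:
  edge (0,16)–(10,18): clear
  edge (10,18)–(8,24): clear
  edge (8,24)–(1,24): clear
  edge (1,24)–(0,16): clear
  midpoint (17/2,6) outside
  → clear
Obstacle 3 [(13,9) (16,0) (23,1) (24,6) (17,10)]:
  edge (13,9)–(16,0): clear
  edge (16,0)–(23,1): clear
  edge (23,1)–(24,6): clear
  edge (24,6)–(17,10): clear
  edge (17,10)–(13,9): clear
  midpoint (17/2,6) outside
  → clear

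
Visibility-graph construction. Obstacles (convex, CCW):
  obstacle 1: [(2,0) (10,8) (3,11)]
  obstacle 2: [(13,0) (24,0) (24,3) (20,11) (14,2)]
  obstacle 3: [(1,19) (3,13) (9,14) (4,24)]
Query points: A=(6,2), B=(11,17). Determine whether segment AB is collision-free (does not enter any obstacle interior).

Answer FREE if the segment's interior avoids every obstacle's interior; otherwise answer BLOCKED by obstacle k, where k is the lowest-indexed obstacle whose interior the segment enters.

BLOCKED by obstacle 1

Obstacle 1 [(2,0) (10,8) (3,11)]:
  edge (2,0)–(10,8): crosses AB
  edge (10,8)–(3,11): crosses AB
  edge (3,11)–(2,0): clear
  → BLOCKED
Obstacle 2 [(13,0) (24,0) (24,3) (20,11) (14,2)]:
  edge (13,0)–(24,0): clear
  edge (24,0)–(24,3): clear
  edge (24,3)–(20,11): clear
  edge (20,11)–(14,2): clear
  edge (14,2)–(13,0): clear
  midpoint (17/2,19/2) outside
  → clear
Obstacle 3 [(1,19) (3,13) (9,14) (4,24)]:
  edge (1,19)–(3,13): clear
  edge (3,13)–(9,14): clear
  edge (9,14)–(4,24): clear
  edge (4,24)–(1,19): clear
  midpoint (17/2,19/2) outside
  → clear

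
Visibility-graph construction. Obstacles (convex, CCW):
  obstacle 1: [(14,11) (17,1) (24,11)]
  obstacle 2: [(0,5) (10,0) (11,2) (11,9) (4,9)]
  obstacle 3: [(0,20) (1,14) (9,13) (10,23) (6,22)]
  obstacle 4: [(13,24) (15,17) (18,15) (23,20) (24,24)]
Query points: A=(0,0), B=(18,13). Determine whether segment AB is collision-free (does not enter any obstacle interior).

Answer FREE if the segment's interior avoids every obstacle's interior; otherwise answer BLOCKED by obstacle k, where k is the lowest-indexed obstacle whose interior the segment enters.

Obstacle 1 [(14,11) (17,1) (24,11)]:
  edge (14,11)–(17,1): crosses AB
  edge (17,1)–(24,11): clear
  edge (24,11)–(14,11): crosses AB
  → BLOCKED
Obstacle 2 [(0,5) (10,0) (11,2) (11,9) (4,9)]:
  edge (0,5)–(10,0): crosses AB
  edge (10,0)–(11,2): clear
  edge (11,2)–(11,9): crosses AB
  edge (11,9)–(4,9): clear
  edge (4,9)–(0,5): clear
  → BLOCKED
Obstacle 3 [(0,20) (1,14) (9,13) (10,23) (6,22)]:
  edge (0,20)–(1,14): clear
  edge (1,14)–(9,13): clear
  edge (9,13)–(10,23): clear
  edge (10,23)–(6,22): clear
  edge (6,22)–(0,20): clear
  midpoint (9,13/2) outside
  → clear
Obstacle 4 [(13,24) (15,17) (18,15) (23,20) (24,24)]:
  edge (13,24)–(15,17): clear
  edge (15,17)–(18,15): clear
  edge (18,15)–(23,20): clear
  edge (23,20)–(24,24): clear
  edge (24,24)–(13,24): clear
  midpoint (9,13/2) outside
  → clear

BLOCKED by obstacle 1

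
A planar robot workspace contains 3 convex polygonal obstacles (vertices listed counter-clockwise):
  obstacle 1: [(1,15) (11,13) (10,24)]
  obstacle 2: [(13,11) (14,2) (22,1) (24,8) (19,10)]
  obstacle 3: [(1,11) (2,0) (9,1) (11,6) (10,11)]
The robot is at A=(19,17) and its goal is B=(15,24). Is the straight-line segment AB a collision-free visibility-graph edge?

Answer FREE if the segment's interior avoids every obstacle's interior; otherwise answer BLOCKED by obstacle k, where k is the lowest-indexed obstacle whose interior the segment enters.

Obstacle 1 [(1,15) (11,13) (10,24)]:
  edge (1,15)–(11,13): clear
  edge (11,13)–(10,24): clear
  edge (10,24)–(1,15): clear
  midpoint (17,41/2) outside
  → clear
Obstacle 2 [(13,11) (14,2) (22,1) (24,8) (19,10)]:
  edge (13,11)–(14,2): clear
  edge (14,2)–(22,1): clear
  edge (22,1)–(24,8): clear
  edge (24,8)–(19,10): clear
  edge (19,10)–(13,11): clear
  midpoint (17,41/2) outside
  → clear
Obstacle 3 [(1,11) (2,0) (9,1) (11,6) (10,11)]:
  edge (1,11)–(2,0): clear
  edge (2,0)–(9,1): clear
  edge (9,1)–(11,6): clear
  edge (11,6)–(10,11): clear
  edge (10,11)–(1,11): clear
  midpoint (17,41/2) outside
  → clear

FREE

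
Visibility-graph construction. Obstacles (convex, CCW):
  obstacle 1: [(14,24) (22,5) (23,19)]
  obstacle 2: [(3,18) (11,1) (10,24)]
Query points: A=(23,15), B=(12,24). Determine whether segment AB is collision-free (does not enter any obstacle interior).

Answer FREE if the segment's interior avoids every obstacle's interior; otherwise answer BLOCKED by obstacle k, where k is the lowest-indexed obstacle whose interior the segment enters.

Obstacle 1 [(14,24) (22,5) (23,19)]:
  edge (14,24)–(22,5): crosses AB
  edge (22,5)–(23,19): crosses AB
  edge (23,19)–(14,24): clear
  → BLOCKED
Obstacle 2 [(3,18) (11,1) (10,24)]:
  edge (3,18)–(11,1): clear
  edge (11,1)–(10,24): clear
  edge (10,24)–(3,18): clear
  midpoint (35/2,39/2) outside
  → clear

BLOCKED by obstacle 1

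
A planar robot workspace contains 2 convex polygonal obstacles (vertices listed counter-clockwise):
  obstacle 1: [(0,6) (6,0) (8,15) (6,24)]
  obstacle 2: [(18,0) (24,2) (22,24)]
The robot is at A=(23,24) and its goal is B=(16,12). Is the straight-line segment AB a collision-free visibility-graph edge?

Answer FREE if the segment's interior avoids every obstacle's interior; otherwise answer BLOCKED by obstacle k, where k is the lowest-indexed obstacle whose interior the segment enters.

Obstacle 1 [(0,6) (6,0) (8,15) (6,24)]:
  edge (0,6)–(6,0): clear
  edge (6,0)–(8,15): clear
  edge (8,15)–(6,24): clear
  edge (6,24)–(0,6): clear
  midpoint (39/2,18) outside
  → clear
Obstacle 2 [(18,0) (24,2) (22,24)]:
  edge (18,0)–(24,2): clear
  edge (24,2)–(22,24): crosses AB
  edge (22,24)–(18,0): crosses AB
  → BLOCKED

BLOCKED by obstacle 2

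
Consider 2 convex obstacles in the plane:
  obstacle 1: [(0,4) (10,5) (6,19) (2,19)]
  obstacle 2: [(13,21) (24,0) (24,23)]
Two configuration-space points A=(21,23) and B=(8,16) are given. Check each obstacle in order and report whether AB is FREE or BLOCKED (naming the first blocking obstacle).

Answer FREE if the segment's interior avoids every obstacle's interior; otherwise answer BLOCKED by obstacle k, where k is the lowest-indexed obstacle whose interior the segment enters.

Obstacle 1 [(0,4) (10,5) (6,19) (2,19)]:
  edge (0,4)–(10,5): clear
  edge (10,5)–(6,19): clear
  edge (6,19)–(2,19): clear
  edge (2,19)–(0,4): clear
  midpoint (29/2,39/2) outside
  → clear
Obstacle 2 [(13,21) (24,0) (24,23)]:
  edge (13,21)–(24,0): crosses AB
  edge (24,0)–(24,23): clear
  edge (24,23)–(13,21): crosses AB
  → BLOCKED

BLOCKED by obstacle 2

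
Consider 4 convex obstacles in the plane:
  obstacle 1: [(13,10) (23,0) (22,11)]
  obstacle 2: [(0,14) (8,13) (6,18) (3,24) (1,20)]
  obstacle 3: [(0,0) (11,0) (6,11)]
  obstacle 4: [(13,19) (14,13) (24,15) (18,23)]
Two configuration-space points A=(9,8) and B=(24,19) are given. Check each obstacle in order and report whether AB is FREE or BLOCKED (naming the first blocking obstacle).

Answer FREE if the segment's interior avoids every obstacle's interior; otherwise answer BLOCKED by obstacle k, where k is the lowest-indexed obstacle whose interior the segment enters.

Obstacle 1 [(13,10) (23,0) (22,11)]:
  edge (13,10)–(23,0): clear
  edge (23,0)–(22,11): clear
  edge (22,11)–(13,10): clear
  midpoint (33/2,27/2) outside
  → clear
Obstacle 2 [(0,14) (8,13) (6,18) (3,24) (1,20)]:
  edge (0,14)–(8,13): clear
  edge (8,13)–(6,18): clear
  edge (6,18)–(3,24): clear
  edge (3,24)–(1,20): clear
  edge (1,20)–(0,14): clear
  midpoint (33/2,27/2) outside
  → clear
Obstacle 3 [(0,0) (11,0) (6,11)]:
  edge (0,0)–(11,0): clear
  edge (11,0)–(6,11): clear
  edge (6,11)–(0,0): clear
  midpoint (33/2,27/2) outside
  → clear
Obstacle 4 [(13,19) (14,13) (24,15) (18,23)]:
  edge (13,19)–(14,13): clear
  edge (14,13)–(24,15): crosses AB
  edge (24,15)–(18,23): crosses AB
  edge (18,23)–(13,19): clear
  → BLOCKED

BLOCKED by obstacle 4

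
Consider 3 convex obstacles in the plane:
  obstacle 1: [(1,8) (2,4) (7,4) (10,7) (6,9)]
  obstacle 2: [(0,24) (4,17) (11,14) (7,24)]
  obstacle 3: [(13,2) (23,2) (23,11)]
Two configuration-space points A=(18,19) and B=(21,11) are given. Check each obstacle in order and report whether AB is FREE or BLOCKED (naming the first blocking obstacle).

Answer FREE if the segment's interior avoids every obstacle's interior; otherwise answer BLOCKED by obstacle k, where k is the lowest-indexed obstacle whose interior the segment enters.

FREE

Obstacle 1 [(1,8) (2,4) (7,4) (10,7) (6,9)]:
  edge (1,8)–(2,4): clear
  edge (2,4)–(7,4): clear
  edge (7,4)–(10,7): clear
  edge (10,7)–(6,9): clear
  edge (6,9)–(1,8): clear
  midpoint (39/2,15) outside
  → clear
Obstacle 2 [(0,24) (4,17) (11,14) (7,24)]:
  edge (0,24)–(4,17): clear
  edge (4,17)–(11,14): clear
  edge (11,14)–(7,24): clear
  edge (7,24)–(0,24): clear
  midpoint (39/2,15) outside
  → clear
Obstacle 3 [(13,2) (23,2) (23,11)]:
  edge (13,2)–(23,2): clear
  edge (23,2)–(23,11): clear
  edge (23,11)–(13,2): clear
  midpoint (39/2,15) outside
  → clear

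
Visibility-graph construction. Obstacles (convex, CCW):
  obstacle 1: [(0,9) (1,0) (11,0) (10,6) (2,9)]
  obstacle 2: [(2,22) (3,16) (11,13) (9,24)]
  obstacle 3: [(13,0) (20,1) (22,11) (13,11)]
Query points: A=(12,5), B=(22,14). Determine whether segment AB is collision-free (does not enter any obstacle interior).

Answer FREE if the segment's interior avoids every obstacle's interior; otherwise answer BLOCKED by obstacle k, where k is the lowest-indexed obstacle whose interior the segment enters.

BLOCKED by obstacle 3

Obstacle 1 [(0,9) (1,0) (11,0) (10,6) (2,9)]:
  edge (0,9)–(1,0): clear
  edge (1,0)–(11,0): clear
  edge (11,0)–(10,6): clear
  edge (10,6)–(2,9): clear
  edge (2,9)–(0,9): clear
  midpoint (17,19/2) outside
  → clear
Obstacle 2 [(2,22) (3,16) (11,13) (9,24)]:
  edge (2,22)–(3,16): clear
  edge (3,16)–(11,13): clear
  edge (11,13)–(9,24): clear
  edge (9,24)–(2,22): clear
  midpoint (17,19/2) outside
  → clear
Obstacle 3 [(13,0) (20,1) (22,11) (13,11)]:
  edge (13,0)–(20,1): clear
  edge (20,1)–(22,11): clear
  edge (22,11)–(13,11): crosses AB
  edge (13,11)–(13,0): crosses AB
  → BLOCKED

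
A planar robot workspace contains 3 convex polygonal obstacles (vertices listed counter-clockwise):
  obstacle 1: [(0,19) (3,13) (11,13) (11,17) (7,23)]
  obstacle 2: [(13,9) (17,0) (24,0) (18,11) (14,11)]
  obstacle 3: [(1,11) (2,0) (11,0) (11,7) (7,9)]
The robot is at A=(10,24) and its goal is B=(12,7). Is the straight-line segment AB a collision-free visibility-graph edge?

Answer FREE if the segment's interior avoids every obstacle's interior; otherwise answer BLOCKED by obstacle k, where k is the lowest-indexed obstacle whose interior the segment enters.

BLOCKED by obstacle 1

Obstacle 1 [(0,19) (3,13) (11,13) (11,17) (7,23)]:
  edge (0,19)–(3,13): clear
  edge (3,13)–(11,13): clear
  edge (11,13)–(11,17): crosses AB
  edge (11,17)–(7,23): crosses AB
  edge (7,23)–(0,19): clear
  → BLOCKED
Obstacle 2 [(13,9) (17,0) (24,0) (18,11) (14,11)]:
  edge (13,9)–(17,0): clear
  edge (17,0)–(24,0): clear
  edge (24,0)–(18,11): clear
  edge (18,11)–(14,11): clear
  edge (14,11)–(13,9): clear
  midpoint (11,31/2) outside
  → clear
Obstacle 3 [(1,11) (2,0) (11,0) (11,7) (7,9)]:
  edge (1,11)–(2,0): clear
  edge (2,0)–(11,0): clear
  edge (11,0)–(11,7): clear
  edge (11,7)–(7,9): clear
  edge (7,9)–(1,11): clear
  midpoint (11,31/2) outside
  → clear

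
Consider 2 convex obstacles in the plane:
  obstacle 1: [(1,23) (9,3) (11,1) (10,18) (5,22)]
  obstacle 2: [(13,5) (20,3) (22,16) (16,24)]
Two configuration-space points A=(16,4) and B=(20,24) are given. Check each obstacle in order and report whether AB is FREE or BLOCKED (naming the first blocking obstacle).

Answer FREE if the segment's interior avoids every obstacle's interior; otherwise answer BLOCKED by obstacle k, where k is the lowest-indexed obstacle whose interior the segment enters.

Obstacle 1 [(1,23) (9,3) (11,1) (10,18) (5,22)]:
  edge (1,23)–(9,3): clear
  edge (9,3)–(11,1): clear
  edge (11,1)–(10,18): clear
  edge (10,18)–(5,22): clear
  edge (5,22)–(1,23): clear
  midpoint (18,14) outside
  → clear
Obstacle 2 [(13,5) (20,3) (22,16) (16,24)]:
  edge (13,5)–(20,3): crosses AB
  edge (20,3)–(22,16): clear
  edge (22,16)–(16,24): crosses AB
  edge (16,24)–(13,5): clear
  → BLOCKED

BLOCKED by obstacle 2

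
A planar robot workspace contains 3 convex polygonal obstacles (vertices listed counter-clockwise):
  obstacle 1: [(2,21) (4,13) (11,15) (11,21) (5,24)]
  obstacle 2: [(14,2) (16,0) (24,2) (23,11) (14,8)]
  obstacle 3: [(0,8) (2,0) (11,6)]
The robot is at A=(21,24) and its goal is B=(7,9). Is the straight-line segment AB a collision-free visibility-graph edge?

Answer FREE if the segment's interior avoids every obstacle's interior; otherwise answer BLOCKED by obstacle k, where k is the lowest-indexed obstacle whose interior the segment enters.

Obstacle 1 [(2,21) (4,13) (11,15) (11,21) (5,24)]:
  edge (2,21)–(4,13): clear
  edge (4,13)–(11,15): clear
  edge (11,15)–(11,21): clear
  edge (11,21)–(5,24): clear
  edge (5,24)–(2,21): clear
  midpoint (14,33/2) outside
  → clear
Obstacle 2 [(14,2) (16,0) (24,2) (23,11) (14,8)]:
  edge (14,2)–(16,0): clear
  edge (16,0)–(24,2): clear
  edge (24,2)–(23,11): clear
  edge (23,11)–(14,8): clear
  edge (14,8)–(14,2): clear
  midpoint (14,33/2) outside
  → clear
Obstacle 3 [(0,8) (2,0) (11,6)]:
  edge (0,8)–(2,0): clear
  edge (2,0)–(11,6): clear
  edge (11,6)–(0,8): clear
  midpoint (14,33/2) outside
  → clear

FREE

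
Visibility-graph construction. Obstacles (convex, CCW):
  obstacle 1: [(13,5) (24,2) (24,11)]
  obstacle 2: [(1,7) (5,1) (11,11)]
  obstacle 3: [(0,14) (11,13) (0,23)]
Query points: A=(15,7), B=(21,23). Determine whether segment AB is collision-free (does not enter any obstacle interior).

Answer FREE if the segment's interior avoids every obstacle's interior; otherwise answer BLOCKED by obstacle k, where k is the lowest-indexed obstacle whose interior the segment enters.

FREE

Obstacle 1 [(13,5) (24,2) (24,11)]:
  edge (13,5)–(24,2): clear
  edge (24,2)–(24,11): clear
  edge (24,11)–(13,5): clear
  midpoint (18,15) outside
  → clear
Obstacle 2 [(1,7) (5,1) (11,11)]:
  edge (1,7)–(5,1): clear
  edge (5,1)–(11,11): clear
  edge (11,11)–(1,7): clear
  midpoint (18,15) outside
  → clear
Obstacle 3 [(0,14) (11,13) (0,23)]:
  edge (0,14)–(11,13): clear
  edge (11,13)–(0,23): clear
  edge (0,23)–(0,14): clear
  midpoint (18,15) outside
  → clear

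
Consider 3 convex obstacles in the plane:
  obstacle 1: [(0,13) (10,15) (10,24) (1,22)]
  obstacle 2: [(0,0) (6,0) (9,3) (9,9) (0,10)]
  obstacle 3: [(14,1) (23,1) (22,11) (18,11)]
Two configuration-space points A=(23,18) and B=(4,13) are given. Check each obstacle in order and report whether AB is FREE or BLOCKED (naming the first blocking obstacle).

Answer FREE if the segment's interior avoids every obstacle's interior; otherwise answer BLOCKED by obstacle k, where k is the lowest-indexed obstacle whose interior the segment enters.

FREE

Obstacle 1 [(0,13) (10,15) (10,24) (1,22)]:
  edge (0,13)–(10,15): clear
  edge (10,15)–(10,24): clear
  edge (10,24)–(1,22): clear
  edge (1,22)–(0,13): clear
  midpoint (27/2,31/2) outside
  → clear
Obstacle 2 [(0,0) (6,0) (9,3) (9,9) (0,10)]:
  edge (0,0)–(6,0): clear
  edge (6,0)–(9,3): clear
  edge (9,3)–(9,9): clear
  edge (9,9)–(0,10): clear
  edge (0,10)–(0,0): clear
  midpoint (27/2,31/2) outside
  → clear
Obstacle 3 [(14,1) (23,1) (22,11) (18,11)]:
  edge (14,1)–(23,1): clear
  edge (23,1)–(22,11): clear
  edge (22,11)–(18,11): clear
  edge (18,11)–(14,1): clear
  midpoint (27/2,31/2) outside
  → clear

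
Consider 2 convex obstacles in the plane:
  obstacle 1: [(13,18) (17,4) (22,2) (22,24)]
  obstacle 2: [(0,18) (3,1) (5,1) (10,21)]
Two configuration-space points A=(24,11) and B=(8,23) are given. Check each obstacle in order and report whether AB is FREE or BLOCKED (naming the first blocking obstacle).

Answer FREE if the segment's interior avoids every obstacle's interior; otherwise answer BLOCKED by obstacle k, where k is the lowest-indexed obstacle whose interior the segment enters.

BLOCKED by obstacle 1

Obstacle 1 [(13,18) (17,4) (22,2) (22,24)]:
  edge (13,18)–(17,4): clear
  edge (17,4)–(22,2): clear
  edge (22,2)–(22,24): crosses AB
  edge (22,24)–(13,18): crosses AB
  → BLOCKED
Obstacle 2 [(0,18) (3,1) (5,1) (10,21)]:
  edge (0,18)–(3,1): clear
  edge (3,1)–(5,1): clear
  edge (5,1)–(10,21): clear
  edge (10,21)–(0,18): clear
  midpoint (16,17) outside
  → clear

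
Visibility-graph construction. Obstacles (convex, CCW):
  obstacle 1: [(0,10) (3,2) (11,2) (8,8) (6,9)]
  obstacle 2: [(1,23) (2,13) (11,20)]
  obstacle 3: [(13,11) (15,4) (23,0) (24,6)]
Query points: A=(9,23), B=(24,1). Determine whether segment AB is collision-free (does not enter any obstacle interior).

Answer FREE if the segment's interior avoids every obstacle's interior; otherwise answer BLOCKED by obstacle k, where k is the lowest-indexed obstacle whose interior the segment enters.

Obstacle 1 [(0,10) (3,2) (11,2) (8,8) (6,9)]:
  edge (0,10)–(3,2): clear
  edge (3,2)–(11,2): clear
  edge (11,2)–(8,8): clear
  edge (8,8)–(6,9): clear
  edge (6,9)–(0,10): clear
  midpoint (33/2,12) outside
  → clear
Obstacle 2 [(1,23) (2,13) (11,20)]:
  edge (1,23)–(2,13): clear
  edge (2,13)–(11,20): clear
  edge (11,20)–(1,23): clear
  midpoint (33/2,12) outside
  → clear
Obstacle 3 [(13,11) (15,4) (23,0) (24,6)]:
  edge (13,11)–(15,4): clear
  edge (15,4)–(23,0): clear
  edge (23,0)–(24,6): crosses AB
  edge (24,6)–(13,11): crosses AB
  → BLOCKED

BLOCKED by obstacle 3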